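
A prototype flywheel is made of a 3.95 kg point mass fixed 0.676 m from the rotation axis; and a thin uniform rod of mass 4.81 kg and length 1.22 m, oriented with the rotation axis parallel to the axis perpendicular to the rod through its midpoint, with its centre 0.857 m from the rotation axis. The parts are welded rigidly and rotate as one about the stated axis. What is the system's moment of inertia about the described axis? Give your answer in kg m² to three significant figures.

Point mass: I_cm = 0; centre at d = 0.676 m, so the parallel axis theorem gives I = 0 + (3.95)(0.676)² = 1.8051 kg m².
Thin rod: I_cm = (1/12)ML² = (1/12)(4.81)(1.22)² = 0.5966 kg m²; centre at d = 0.857 m, so the parallel axis theorem gives I = 0.5966 + (4.81)(0.857)² = 4.1293 kg m².
Total I = 1.8051 + 4.1293 = 5.9344 kg m².

5.93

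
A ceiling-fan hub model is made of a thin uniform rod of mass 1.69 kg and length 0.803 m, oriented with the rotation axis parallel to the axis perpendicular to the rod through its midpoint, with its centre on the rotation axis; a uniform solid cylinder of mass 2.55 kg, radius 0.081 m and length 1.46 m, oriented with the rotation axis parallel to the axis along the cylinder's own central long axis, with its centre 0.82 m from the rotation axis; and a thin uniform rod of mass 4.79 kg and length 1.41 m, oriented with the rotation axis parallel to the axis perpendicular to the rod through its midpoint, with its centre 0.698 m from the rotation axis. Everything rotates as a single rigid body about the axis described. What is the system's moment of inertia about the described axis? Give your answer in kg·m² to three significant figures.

Thin rod: I_cm = (1/12)ML² = (1/12)(1.69)(0.803)² = 0.090811 kg·m²; axis through the centre, so I = 0.090811 kg·m².
Solid cylinder: I_cm = (1/2)MR² = (1/2)(2.55)(0.081)² = 0.0083653 kg·m²; centre at d = 0.82 m, so the parallel axis theorem gives I = 0.0083653 + (2.55)(0.82)² = 1.723 kg·m².
Thin rod: I_cm = (1/12)ML² = (1/12)(4.79)(1.41)² = 0.79358 kg·m²; centre at d = 0.698 m, so the parallel axis theorem gives I = 0.79358 + (4.79)(0.698)² = 3.1273 kg·m².
Total I = 0.090811 + 1.723 + 3.1273 = 4.9411 kg·m².

4.94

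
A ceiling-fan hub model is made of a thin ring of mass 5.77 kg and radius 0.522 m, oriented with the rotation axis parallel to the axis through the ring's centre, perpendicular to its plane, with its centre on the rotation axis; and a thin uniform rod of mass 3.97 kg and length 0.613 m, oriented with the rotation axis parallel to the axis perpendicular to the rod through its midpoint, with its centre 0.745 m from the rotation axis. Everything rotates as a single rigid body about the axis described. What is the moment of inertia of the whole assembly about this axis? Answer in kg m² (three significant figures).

3.90

Thin ring: I_cm = MR² = (5.77)(0.522)² = 1.5722 kg m²; axis through the centre, so I = 1.5722 kg m².
Thin rod: I_cm = (1/12)ML² = (1/12)(3.97)(0.613)² = 0.12432 kg m²; centre at d = 0.745 m, so the parallel axis theorem gives I = 0.12432 + (3.97)(0.745)² = 2.3278 kg m².
Total I = 1.5722 + 2.3278 = 3.9 kg m².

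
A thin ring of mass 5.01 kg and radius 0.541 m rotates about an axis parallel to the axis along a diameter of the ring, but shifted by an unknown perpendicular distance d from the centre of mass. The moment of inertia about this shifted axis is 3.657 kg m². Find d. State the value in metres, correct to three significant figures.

0.764

About the centre-of-mass axis, I_cm = (1/2)MR² = (1/2)(5.01)(0.541)² = 0.73317 kg m².
Parallel axis theorem: I = I_cm + Md², so Md² = 3.657 − 0.73317 = 2.9238 kg m².
d = √(2.9238 / 5.01) = 0.76394 m.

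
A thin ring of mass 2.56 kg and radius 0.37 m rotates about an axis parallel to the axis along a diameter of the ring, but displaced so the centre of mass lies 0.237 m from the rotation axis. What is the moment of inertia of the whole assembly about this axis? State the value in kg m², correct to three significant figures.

I_cm = (1/2)MR² = (1/2)(2.56)(0.37)² = 0.17523 kg m²; centre at d = 0.237 m, so the parallel axis theorem gives I = 0.17523 + (2.56)(0.237)² = 0.31902 kg m².

0.319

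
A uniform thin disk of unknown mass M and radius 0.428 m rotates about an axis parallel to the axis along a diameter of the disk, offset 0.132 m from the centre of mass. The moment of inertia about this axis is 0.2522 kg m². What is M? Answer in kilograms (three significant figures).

I = I_cm + Md² = (1/4)MR² + Md² = M·[0.25·(0.428)² + (0.132)²] = M·0.06322.
So M = 0.2522 / 0.06322 = 3.9892 kg.

3.99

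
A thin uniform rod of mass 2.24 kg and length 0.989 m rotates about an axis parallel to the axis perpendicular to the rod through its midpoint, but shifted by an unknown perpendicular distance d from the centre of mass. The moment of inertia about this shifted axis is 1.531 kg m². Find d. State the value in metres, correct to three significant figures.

0.776

About the centre-of-mass axis, I_cm = (1/12)ML² = (1/12)(2.24)(0.989)² = 0.18258 kg m².
Parallel axis theorem: I = I_cm + Md², so Md² = 1.531 − 0.18258 = 1.3484 kg m².
d = √(1.3484 / 2.24) = 0.77587 m.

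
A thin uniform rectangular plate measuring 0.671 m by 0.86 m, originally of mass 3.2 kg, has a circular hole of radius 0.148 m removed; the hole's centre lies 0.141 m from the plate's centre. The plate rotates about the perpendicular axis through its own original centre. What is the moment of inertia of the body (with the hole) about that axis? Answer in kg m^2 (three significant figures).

0.306

Unpierced body about its centre: I₀ = (1/12)M(a²+b²) = (1/12)(3.2)[(0.671)² + (0.86)²] = 0.31729 kg m^2.
The removed disk has mass m = M·πr²/(ab) = (3.2)·π(0.148)²/(0.671·0.86) = 0.38159 kg (same uniform areal density).
Its moment of inertia about the rotation axis (parallel-axis theorem): I_hole = (1/2)mr² + md² = (1/2)(0.38159)(0.148)² + (0.38159)(0.141)² = 0.011766 kg m^2.
Treating the hole as negative mass, I = I₀ − I_hole = 0.31729 − 0.011766 = 0.30553 kg m^2.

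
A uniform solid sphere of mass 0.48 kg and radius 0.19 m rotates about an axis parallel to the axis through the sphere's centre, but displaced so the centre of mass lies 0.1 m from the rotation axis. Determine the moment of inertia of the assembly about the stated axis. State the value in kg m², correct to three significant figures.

I_cm = (2/5)MR² = (2/5)(0.48)(0.19)² = 0.0069312 kg m²; centre at d = 0.1 m, so I = I_cm + Md² gives I = 0.0069312 + (0.48)(0.1)² = 0.011731 kg m².

0.0117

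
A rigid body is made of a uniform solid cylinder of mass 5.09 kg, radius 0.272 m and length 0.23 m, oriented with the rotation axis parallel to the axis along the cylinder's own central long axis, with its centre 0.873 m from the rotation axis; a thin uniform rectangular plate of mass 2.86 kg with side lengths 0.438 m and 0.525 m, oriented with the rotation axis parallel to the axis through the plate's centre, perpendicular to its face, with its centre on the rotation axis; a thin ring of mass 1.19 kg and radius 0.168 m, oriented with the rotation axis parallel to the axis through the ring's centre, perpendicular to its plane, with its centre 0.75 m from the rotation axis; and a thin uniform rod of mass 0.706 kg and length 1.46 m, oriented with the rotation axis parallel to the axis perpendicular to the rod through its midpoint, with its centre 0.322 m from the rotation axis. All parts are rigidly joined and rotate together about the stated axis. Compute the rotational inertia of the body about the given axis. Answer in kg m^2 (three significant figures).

Solid cylinder: I_cm = (1/2)MR² = (1/2)(5.09)(0.272)² = 0.18829 kg m^2; centre at d = 0.873 m, so the parallel axis theorem gives I = 0.18829 + (5.09)(0.873)² = 4.0675 kg m^2.
Rectangular plate: I_cm = (1/12)M(a²+b²) = (1/12)(2.86)[(0.438)² + (0.525)²] = 0.11141 kg m^2; axis through the centre, so I = 0.11141 kg m^2.
Thin ring: I_cm = MR² = (1.19)(0.168)² = 0.033587 kg m^2; centre at d = 0.75 m, so the parallel axis theorem gives I = 0.033587 + (1.19)(0.75)² = 0.70296 kg m^2.
Thin rod: I_cm = (1/12)ML² = (1/12)(0.706)(1.46)² = 0.12541 kg m^2; centre at d = 0.322 m, so the parallel axis theorem gives I = 0.12541 + (0.706)(0.322)² = 0.19861 kg m^2.
Total I = 4.0675 + 0.11141 + 0.70296 + 0.19861 = 5.0805 kg m^2.

5.08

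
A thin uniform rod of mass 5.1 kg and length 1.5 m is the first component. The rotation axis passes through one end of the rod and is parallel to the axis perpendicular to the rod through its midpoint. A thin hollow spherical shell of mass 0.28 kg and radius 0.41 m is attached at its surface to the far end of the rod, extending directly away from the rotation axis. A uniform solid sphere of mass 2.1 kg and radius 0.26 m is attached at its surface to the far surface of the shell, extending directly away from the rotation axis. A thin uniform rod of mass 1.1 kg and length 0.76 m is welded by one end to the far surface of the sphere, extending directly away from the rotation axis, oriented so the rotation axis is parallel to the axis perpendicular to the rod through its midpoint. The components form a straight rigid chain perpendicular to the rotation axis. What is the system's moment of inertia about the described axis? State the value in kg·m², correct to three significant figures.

Thin rod: I_cm = (1/12)ML² = (1/12)(5.1)(1.5)² = 0.95625 kg·m²; centre at d = 0.75 m, so the parallel axis theorem gives I = 0.95625 + (5.1)(0.75)² = 3.825 kg·m².
Spherical shell: I_cm = (2/3)MR² = (2/3)(0.28)(0.41)² = 0.031379 kg·m²; centre at d = 0.75 + 0.75 + 0.41 = 1.91 m, so the parallel axis theorem gives I = 0.031379 + (0.28)(1.91)² = 1.0528 kg·m².
Solid sphere: I_cm = (2/5)MR² = (2/5)(2.1)(0.26)² = 0.056784 kg·m²; centre at d = 0.75 + 0.75 + 0.41 + 0.41 + 0.26 = 2.58 m, so the parallel axis theorem gives I = 0.056784 + (2.1)(2.58)² = 14.035 kg·m².
Thin rod: I_cm = (1/12)ML² = (1/12)(1.1)(0.76)² = 0.052947 kg·m²; centre at d = 0.75 + 0.75 + 0.41 + 0.41 + 0.26 + 0.26 + 0.38 = 3.22 m, so the parallel axis theorem gives I = 0.052947 + (1.1)(3.22)² = 11.458 kg·m².
Total I = 3.825 + 1.0528 + 14.035 + 11.458 = 30.371 kg·m².

30.4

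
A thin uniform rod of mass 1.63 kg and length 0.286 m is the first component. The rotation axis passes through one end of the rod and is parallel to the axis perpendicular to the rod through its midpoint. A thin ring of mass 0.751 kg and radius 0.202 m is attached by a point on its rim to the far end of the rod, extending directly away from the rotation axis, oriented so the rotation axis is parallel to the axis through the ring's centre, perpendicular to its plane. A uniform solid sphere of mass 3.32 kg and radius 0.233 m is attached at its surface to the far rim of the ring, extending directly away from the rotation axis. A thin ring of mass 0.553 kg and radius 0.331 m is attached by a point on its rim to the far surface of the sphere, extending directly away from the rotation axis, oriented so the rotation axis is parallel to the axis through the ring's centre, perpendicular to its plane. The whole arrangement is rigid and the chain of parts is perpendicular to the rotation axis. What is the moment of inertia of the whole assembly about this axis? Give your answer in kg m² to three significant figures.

Thin rod: I_cm = (1/12)ML² = (1/12)(1.63)(0.286)² = 0.011111 kg m²; centre at d = 0.143 m, so I = I_cm + Md² gives I = 0.011111 + (1.63)(0.143)² = 0.044442 kg m².
Thin ring: I_cm = MR² = (0.751)(0.202)² = 0.030644 kg m²; centre at d = 0.143 + 0.143 + 0.202 = 0.488 m, so I = I_cm + Md² gives I = 0.030644 + (0.751)(0.488)² = 0.20949 kg m².
Solid sphere: I_cm = (2/5)MR² = (2/5)(3.32)(0.233)² = 0.072096 kg m²; centre at d = 0.143 + 0.143 + 0.202 + 0.202 + 0.233 = 0.923 m, so I = I_cm + Md² gives I = 0.072096 + (3.32)(0.923)² = 2.9005 kg m².
Thin ring: I_cm = MR² = (0.553)(0.331)² = 0.060587 kg m²; centre at d = 0.143 + 0.143 + 0.202 + 0.202 + 0.233 + 0.233 + 0.331 = 1.487 m, so I = I_cm + Md² gives I = 0.060587 + (0.553)(1.487)² = 1.2834 kg m².
Total I = 0.044442 + 0.20949 + 2.9005 + 1.2834 = 4.4378 kg m².

4.44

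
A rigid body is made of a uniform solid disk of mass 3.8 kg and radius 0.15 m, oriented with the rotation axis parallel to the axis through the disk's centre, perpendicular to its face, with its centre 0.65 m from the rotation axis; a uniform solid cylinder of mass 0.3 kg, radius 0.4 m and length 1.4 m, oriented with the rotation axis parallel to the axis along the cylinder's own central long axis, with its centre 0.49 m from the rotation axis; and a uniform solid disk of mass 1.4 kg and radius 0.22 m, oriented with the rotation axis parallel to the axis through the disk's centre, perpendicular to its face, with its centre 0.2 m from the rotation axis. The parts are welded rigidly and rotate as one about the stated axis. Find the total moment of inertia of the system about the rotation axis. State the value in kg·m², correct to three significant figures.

1.83

Solid disk: I_cm = (1/2)MR² = (1/2)(3.8)(0.15)² = 0.04275 kg·m²; centre at d = 0.65 m, so the parallel axis theorem gives I = 0.04275 + (3.8)(0.65)² = 1.6483 kg·m².
Solid cylinder: I_cm = (1/2)MR² = (1/2)(0.3)(0.4)² = 0.024 kg·m²; centre at d = 0.49 m, so the parallel axis theorem gives I = 0.024 + (0.3)(0.49)² = 0.09603 kg·m².
Solid disk: I_cm = (1/2)MR² = (1/2)(1.4)(0.22)² = 0.03388 kg·m²; centre at d = 0.2 m, so the parallel axis theorem gives I = 0.03388 + (1.4)(0.2)² = 0.08988 kg·m².
Total I = 1.6483 + 0.09603 + 0.08988 = 1.8342 kg·m².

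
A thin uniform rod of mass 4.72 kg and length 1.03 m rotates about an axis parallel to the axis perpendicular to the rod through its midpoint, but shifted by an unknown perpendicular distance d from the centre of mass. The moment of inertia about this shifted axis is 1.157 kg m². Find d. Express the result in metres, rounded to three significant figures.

About the centre-of-mass axis, I_cm = (1/12)ML² = (1/12)(4.72)(1.03)² = 0.41729 kg m².
Parallel axis theorem: I = I_cm + Md², so Md² = 1.157 − 0.41729 = 0.73971 kg m².
d = √(0.73971 / 4.72) = 0.39588 m.

0.396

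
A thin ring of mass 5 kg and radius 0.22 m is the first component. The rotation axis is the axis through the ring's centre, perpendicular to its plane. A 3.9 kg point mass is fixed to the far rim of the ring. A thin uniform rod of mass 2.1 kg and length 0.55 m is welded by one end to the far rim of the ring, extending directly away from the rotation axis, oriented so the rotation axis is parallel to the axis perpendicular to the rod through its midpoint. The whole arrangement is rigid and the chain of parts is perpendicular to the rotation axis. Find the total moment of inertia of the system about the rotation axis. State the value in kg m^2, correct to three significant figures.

Thin ring: I_cm = MR² = (5)(0.22)² = 0.242 kg m^2; axis through the centre, so I = 0.242 kg m^2.
Point mass: I_cm = 0; centre at d = 0.22 m, so I = I_cm + Md² gives I = 0 + (3.9)(0.22)² = 0.18876 kg m^2.
Thin rod: I_cm = (1/12)ML² = (1/12)(2.1)(0.55)² = 0.052938 kg m^2; centre at d = 0.22 + 0.275 = 0.495 m, so I = I_cm + Md² gives I = 0.052938 + (2.1)(0.495)² = 0.56749 kg m^2.
Total I = 0.242 + 0.18876 + 0.56749 = 0.99825 kg m^2.

0.998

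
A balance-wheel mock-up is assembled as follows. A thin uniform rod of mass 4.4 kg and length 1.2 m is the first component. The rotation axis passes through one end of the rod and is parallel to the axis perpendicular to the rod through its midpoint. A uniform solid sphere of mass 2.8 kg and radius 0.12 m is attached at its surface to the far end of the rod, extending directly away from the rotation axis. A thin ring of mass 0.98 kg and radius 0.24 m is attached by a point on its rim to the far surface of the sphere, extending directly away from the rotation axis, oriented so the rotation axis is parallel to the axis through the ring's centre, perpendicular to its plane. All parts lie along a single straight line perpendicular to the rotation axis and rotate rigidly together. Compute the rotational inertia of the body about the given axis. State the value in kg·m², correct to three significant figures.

Thin rod: I_cm = (1/12)ML² = (1/12)(4.4)(1.2)² = 0.528 kg·m²; centre at d = 0.6 m, so I = I_cm + Md² gives I = 0.528 + (4.4)(0.6)² = 2.112 kg·m².
Solid sphere: I_cm = (2/5)MR² = (2/5)(2.8)(0.12)² = 0.016128 kg·m²; centre at d = 0.6 + 0.6 + 0.12 = 1.32 m, so I = I_cm + Md² gives I = 0.016128 + (2.8)(1.32)² = 4.8948 kg·m².
Thin ring: I_cm = MR² = (0.98)(0.24)² = 0.056448 kg·m²; centre at d = 0.6 + 0.6 + 0.12 + 0.12 + 0.24 = 1.68 m, so I = I_cm + Md² gives I = 0.056448 + (0.98)(1.68)² = 2.8224 kg·m².
Total I = 2.112 + 4.8948 + 2.8224 = 9.8292 kg·m².

9.83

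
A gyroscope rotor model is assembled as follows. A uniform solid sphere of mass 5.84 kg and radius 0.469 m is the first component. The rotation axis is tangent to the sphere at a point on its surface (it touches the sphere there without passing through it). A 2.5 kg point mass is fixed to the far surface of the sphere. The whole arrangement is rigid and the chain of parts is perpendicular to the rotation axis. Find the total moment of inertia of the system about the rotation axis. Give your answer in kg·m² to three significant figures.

Solid sphere: I_cm = (2/5)MR² = (2/5)(5.84)(0.469)² = 0.51383 kg·m²; centre at d = 0.469 m, so the parallel axis theorem gives I = 0.51383 + (5.84)(0.469)² = 1.7984 kg·m².
Point mass: I_cm = 0; centre at d = 0.469 + 0.469 = 0.938 m, so the parallel axis theorem gives I = 0 + (2.5)(0.938)² = 2.1996 kg·m².
Total I = 1.7984 + 2.1996 = 3.998 kg·m².

4.00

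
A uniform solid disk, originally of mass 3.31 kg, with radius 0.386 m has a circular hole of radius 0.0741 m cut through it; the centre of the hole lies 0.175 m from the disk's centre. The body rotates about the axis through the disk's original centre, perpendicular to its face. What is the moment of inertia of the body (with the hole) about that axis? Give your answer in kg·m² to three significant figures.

0.243

Unpierced body about its centre: I₀ = (1/2)MR² = (1/2)(3.31)(0.386)² = 0.24659 kg·m².
The removed disk has mass m = M·(r/R)² = (3.31)(0.0741/0.386)² = 0.12198 kg (same uniform areal density).
Its moment of inertia about the rotation axis (parallel-axis theorem): I_hole = (1/2)mr² + md² = (1/2)(0.12198)(0.0741)² + (0.12198)(0.175)² = 0.0040705 kg·m².
Treating the hole as negative mass, I = I₀ − I_hole = 0.24659 − 0.0040705 = 0.24252 kg·m².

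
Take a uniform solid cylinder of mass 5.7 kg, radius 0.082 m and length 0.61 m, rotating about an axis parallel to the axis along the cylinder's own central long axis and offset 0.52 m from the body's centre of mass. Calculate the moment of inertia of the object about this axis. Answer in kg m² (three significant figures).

I_cm = (1/2)MR² = (1/2)(5.7)(0.082)² = 0.019163 kg m²; centre at d = 0.52 m, so the parallel axis theorem gives I = 0.019163 + (5.7)(0.52)² = 1.5604 kg m².

1.56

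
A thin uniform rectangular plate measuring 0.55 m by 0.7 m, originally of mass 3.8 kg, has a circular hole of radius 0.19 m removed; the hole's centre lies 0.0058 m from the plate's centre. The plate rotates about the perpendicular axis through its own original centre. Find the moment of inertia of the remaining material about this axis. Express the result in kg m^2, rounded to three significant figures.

Unpierced body about its centre: I₀ = (1/12)M(a²+b²) = (1/12)(3.8)[(0.55)² + (0.7)²] = 0.25096 kg m^2.
The removed disk has mass m = M·πr²/(ab) = (3.8)·π(0.19)²/(0.55·0.7) = 1.1194 kg (same uniform areal density).
Its moment of inertia about the rotation axis (parallel-axis theorem): I_hole = (1/2)mr² + md² = (1/2)(1.1194)(0.19)² + (1.1194)(0.0058)² = 0.020243 kg m^2.
Treating the hole as negative mass, I = I₀ − I_hole = 0.25096 − 0.020243 = 0.23072 kg m^2.

0.231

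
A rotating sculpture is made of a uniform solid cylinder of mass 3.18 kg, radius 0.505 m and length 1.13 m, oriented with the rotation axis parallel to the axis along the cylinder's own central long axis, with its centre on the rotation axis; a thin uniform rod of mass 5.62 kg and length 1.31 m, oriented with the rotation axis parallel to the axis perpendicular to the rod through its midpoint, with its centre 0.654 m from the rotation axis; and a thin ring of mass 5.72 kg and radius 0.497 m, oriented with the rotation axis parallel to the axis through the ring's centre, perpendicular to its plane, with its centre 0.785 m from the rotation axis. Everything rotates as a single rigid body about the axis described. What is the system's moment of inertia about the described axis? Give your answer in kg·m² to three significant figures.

Solid cylinder: I_cm = (1/2)MR² = (1/2)(3.18)(0.505)² = 0.40549 kg·m²; axis through the centre, so I = 0.40549 kg·m².
Thin rod: I_cm = (1/12)ML² = (1/12)(5.62)(1.31)² = 0.80371 kg·m²; centre at d = 0.654 m, so I = I_cm + Md² gives I = 0.80371 + (5.62)(0.654)² = 3.2075 kg·m².
Thin ring: I_cm = MR² = (5.72)(0.497)² = 1.4129 kg·m²; centre at d = 0.785 m, so I = I_cm + Md² gives I = 1.4129 + (5.72)(0.785)² = 4.9377 kg·m².
Total I = 0.40549 + 3.2075 + 4.9377 = 8.5507 kg·m².

8.55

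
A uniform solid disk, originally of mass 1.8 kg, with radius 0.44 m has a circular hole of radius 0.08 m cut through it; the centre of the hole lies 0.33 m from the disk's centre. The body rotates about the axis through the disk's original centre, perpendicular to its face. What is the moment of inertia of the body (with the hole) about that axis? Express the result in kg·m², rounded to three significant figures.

Unpierced body about its centre: I₀ = (1/2)MR² = (1/2)(1.8)(0.44)² = 0.17424 kg·m².
The removed disk has mass m = M·(r/R)² = (1.8)(0.08/0.44)² = 0.059504 kg (same uniform areal density).
Its moment of inertia about the rotation axis (parallel-axis theorem): I_hole = (1/2)mr² + md² = (1/2)(0.059504)(0.08)² + (0.059504)(0.33)² = 0.0066704 kg·m².
Treating the hole as negative mass, I = I₀ − I_hole = 0.17424 − 0.0066704 = 0.16757 kg·m².

0.168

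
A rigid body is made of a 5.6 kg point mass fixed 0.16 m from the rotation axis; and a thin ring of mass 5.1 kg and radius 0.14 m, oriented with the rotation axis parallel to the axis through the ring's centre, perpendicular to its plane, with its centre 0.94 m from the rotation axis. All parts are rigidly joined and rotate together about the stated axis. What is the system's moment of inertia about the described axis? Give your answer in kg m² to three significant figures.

4.75

Point mass: I_cm = 0; centre at d = 0.16 m, so the parallel axis theorem gives I = 0 + (5.6)(0.16)² = 0.14336 kg m².
Thin ring: I_cm = MR² = (5.1)(0.14)² = 0.09996 kg m²; centre at d = 0.94 m, so the parallel axis theorem gives I = 0.09996 + (5.1)(0.94)² = 4.6063 kg m².
Total I = 0.14336 + 4.6063 = 4.7497 kg m².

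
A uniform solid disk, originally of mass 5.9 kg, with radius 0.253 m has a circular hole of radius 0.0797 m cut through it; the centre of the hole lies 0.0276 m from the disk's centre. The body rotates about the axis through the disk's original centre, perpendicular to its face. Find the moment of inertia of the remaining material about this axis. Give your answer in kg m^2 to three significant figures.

0.187

Unpierced body about its centre: I₀ = (1/2)MR² = (1/2)(5.9)(0.253)² = 0.18883 kg m^2.
The removed disk has mass m = M·(r/R)² = (5.9)(0.0797/0.253)² = 0.5855 kg (same uniform areal density).
Its moment of inertia about the rotation axis (parallel-axis theorem): I_hole = (1/2)mr² + md² = (1/2)(0.5855)(0.0797)² + (0.5855)(0.0276)² = 0.0023056 kg m^2.
Treating the hole as negative mass, I = I₀ − I_hole = 0.18883 − 0.0023056 = 0.18652 kg m^2.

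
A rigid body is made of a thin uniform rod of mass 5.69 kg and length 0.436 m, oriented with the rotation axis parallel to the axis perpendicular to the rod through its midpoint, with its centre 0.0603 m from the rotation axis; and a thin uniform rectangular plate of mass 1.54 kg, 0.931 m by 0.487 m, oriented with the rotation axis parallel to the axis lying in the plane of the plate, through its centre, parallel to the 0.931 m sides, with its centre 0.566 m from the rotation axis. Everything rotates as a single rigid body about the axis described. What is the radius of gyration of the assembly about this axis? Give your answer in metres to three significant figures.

0.296

Thin rod: I_cm = (1/12)ML² = (1/12)(5.69)(0.436)² = 0.090137 kg m^2; centre at d = 0.0603 m, so the parallel axis theorem gives I = 0.090137 + (5.69)(0.0603)² = 0.11083 kg m^2.
Rectangular plate: I_cm = (1/12)Mb² = (1/12)(1.54)(0.487)² = 0.030437 kg m^2; centre at d = 0.566 m, so the parallel axis theorem gives I = 0.030437 + (1.54)(0.566)² = 0.52378 kg m^2.
Total I = 0.63461 kg m^2; total mass M = 7.23 kg.
k = √(I/M) = √(0.63461/7.23) = 0.29627 m.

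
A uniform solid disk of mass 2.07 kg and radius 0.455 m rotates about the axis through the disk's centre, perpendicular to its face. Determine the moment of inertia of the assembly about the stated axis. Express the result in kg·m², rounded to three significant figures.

0.214

I_cm = (1/2)MR² = (1/2)(2.07)(0.455)² = 0.21427 kg·m²; axis through the centre, so I = 0.21427 kg·m².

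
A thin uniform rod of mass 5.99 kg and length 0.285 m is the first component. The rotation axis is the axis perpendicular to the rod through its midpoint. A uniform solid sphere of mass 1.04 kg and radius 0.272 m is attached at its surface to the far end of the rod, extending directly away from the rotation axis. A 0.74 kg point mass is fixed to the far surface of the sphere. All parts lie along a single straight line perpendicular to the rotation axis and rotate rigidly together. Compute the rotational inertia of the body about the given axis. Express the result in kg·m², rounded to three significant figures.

Thin rod: I_cm = (1/12)ML² = (1/12)(5.99)(0.285)² = 0.040545 kg·m²; axis through the centre, so I = 0.040545 kg·m².
Solid sphere: I_cm = (2/5)MR² = (2/5)(1.04)(0.272)² = 0.030777 kg·m²; centre at d = 0.1425 + 0.272 = 0.4145 m, so I = I_cm + Md² gives I = 0.030777 + (1.04)(0.4145)² = 0.20946 kg·m².
Point mass: I_cm = 0; centre at d = 0.1425 + 0.272 + 0.272 = 0.6865 m, so I = I_cm + Md² gives I = 0 + (0.74)(0.6865)² = 0.34875 kg·m².
Total I = 0.040545 + 0.20946 + 0.34875 = 0.59875 kg·m².

0.599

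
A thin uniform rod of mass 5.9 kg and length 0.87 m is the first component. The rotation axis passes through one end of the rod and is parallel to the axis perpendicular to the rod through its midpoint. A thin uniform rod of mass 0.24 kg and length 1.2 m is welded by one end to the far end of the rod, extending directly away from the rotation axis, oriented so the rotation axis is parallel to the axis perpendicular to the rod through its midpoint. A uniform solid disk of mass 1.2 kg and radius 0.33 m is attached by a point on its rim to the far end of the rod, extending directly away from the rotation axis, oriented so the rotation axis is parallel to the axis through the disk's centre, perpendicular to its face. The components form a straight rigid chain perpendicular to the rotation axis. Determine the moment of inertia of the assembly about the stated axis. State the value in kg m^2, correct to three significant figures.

9.01

Thin rod: I_cm = (1/12)ML² = (1/12)(5.9)(0.87)² = 0.37214 kg m^2; centre at d = 0.435 m, so I = I_cm + Md² gives I = 0.37214 + (5.9)(0.435)² = 1.4886 kg m^2.
Thin rod: I_cm = (1/12)ML² = (1/12)(0.24)(1.2)² = 0.0288 kg m^2; centre at d = 0.435 + 0.435 + 0.6 = 1.47 m, so I = I_cm + Md² gives I = 0.0288 + (0.24)(1.47)² = 0.54742 kg m^2.
Solid disk: I_cm = (1/2)MR² = (1/2)(1.2)(0.33)² = 0.06534 kg m^2; centre at d = 0.435 + 0.435 + 0.6 + 0.6 + 0.33 = 2.4 m, so I = I_cm + Md² gives I = 0.06534 + (1.2)(2.4)² = 6.9773 kg m^2.
Total I = 1.4886 + 0.54742 + 6.9773 = 9.0133 kg m^2.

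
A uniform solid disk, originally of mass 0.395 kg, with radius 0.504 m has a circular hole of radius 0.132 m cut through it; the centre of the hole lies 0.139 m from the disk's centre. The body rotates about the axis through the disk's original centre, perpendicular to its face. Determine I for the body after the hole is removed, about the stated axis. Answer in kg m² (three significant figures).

0.0494

Unpierced body about its centre: I₀ = (1/2)MR² = (1/2)(0.395)(0.504)² = 0.050168 kg m².
The removed disk has mass m = M·(r/R)² = (0.395)(0.132/0.504)² = 0.027095 kg (same uniform areal density).
Its moment of inertia about the rotation axis (parallel-axis theorem): I_hole = (1/2)mr² + md² = (1/2)(0.027095)(0.132)² + (0.027095)(0.139)² = 0.00075954 kg m².
Treating the hole as negative mass, I = I₀ − I_hole = 0.050168 − 0.00075954 = 0.049409 kg m².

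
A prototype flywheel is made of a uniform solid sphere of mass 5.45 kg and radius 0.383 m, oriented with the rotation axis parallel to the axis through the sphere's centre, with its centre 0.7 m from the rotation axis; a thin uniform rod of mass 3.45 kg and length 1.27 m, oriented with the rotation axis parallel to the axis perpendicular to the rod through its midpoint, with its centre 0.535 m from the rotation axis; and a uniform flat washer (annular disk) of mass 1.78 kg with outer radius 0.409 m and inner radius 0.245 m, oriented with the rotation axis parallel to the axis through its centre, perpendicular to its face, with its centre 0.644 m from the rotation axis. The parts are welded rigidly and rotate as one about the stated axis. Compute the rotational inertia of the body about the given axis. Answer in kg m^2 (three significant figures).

5.38

Solid sphere: I_cm = (2/5)MR² = (2/5)(5.45)(0.383)² = 0.31978 kg m^2; centre at d = 0.7 m, so the parallel axis theorem gives I = 0.31978 + (5.45)(0.7)² = 2.9903 kg m^2.
Thin rod: I_cm = (1/12)ML² = (1/12)(3.45)(1.27)² = 0.46371 kg m^2; centre at d = 0.535 m, so the parallel axis theorem gives I = 0.46371 + (3.45)(0.535)² = 1.4512 kg m^2.
Annular disk: I_cm = (1/2)M(R²+r²) = (1/2)(1.78)[(0.409)² + (0.245)²] = 0.2023 kg m^2; centre at d = 0.644 m, so the parallel axis theorem gives I = 0.2023 + (1.78)(0.644)² = 0.94053 kg m^2.
Total I = 2.9903 + 1.4512 + 0.94053 = 5.382 kg m^2.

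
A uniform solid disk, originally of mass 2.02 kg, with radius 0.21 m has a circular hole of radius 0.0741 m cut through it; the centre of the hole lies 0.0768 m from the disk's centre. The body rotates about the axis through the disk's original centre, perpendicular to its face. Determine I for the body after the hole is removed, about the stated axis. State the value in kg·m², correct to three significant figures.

0.0424

Unpierced body about its centre: I₀ = (1/2)MR² = (1/2)(2.02)(0.21)² = 0.044541 kg·m².
The removed disk has mass m = M·(r/R)² = (2.02)(0.0741/0.21)² = 0.25151 kg (same uniform areal density).
Its moment of inertia about the rotation axis (parallel-axis theorem): I_hole = (1/2)mr² + md² = (1/2)(0.25151)(0.0741)² + (0.25151)(0.0768)² = 0.0021739 kg·m².
Treating the hole as negative mass, I = I₀ − I_hole = 0.044541 − 0.0021739 = 0.042367 kg·m².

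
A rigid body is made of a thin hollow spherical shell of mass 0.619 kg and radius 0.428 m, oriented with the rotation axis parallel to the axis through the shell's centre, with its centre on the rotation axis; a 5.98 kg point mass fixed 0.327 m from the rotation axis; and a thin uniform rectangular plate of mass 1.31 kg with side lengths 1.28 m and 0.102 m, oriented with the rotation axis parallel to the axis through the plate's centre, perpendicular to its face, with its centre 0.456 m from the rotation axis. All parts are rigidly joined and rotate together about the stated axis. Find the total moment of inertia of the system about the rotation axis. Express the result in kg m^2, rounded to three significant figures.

Spherical shell: I_cm = (2/3)MR² = (2/3)(0.619)(0.428)² = 0.075594 kg m^2; axis through the centre, so I = 0.075594 kg m^2.
Point mass: I_cm = 0; centre at d = 0.327 m, so the parallel axis theorem gives I = 0 + (5.98)(0.327)² = 0.63944 kg m^2.
Rectangular plate: I_cm = (1/12)M(a²+b²) = (1/12)(1.31)[(1.28)² + (0.102)²] = 0.17999 kg m^2; centre at d = 0.456 m, so the parallel axis theorem gives I = 0.17999 + (1.31)(0.456)² = 0.45239 kg m^2.
Total I = 0.075594 + 0.63944 + 0.45239 = 1.1674 kg m^2.

1.17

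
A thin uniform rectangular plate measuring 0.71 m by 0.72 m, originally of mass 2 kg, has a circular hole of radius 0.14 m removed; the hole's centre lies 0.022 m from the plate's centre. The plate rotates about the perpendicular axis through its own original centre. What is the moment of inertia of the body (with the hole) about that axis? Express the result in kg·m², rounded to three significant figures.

0.168

Unpierced body about its centre: I₀ = (1/12)M(a²+b²) = (1/12)(2)[(0.71)² + (0.72)²] = 0.17042 kg·m².
The removed disk has mass m = M·πr²/(ab) = (2)·π(0.14)²/(0.71·0.72) = 0.2409 kg (same uniform areal density).
Its moment of inertia about the rotation axis (parallel-axis theorem): I_hole = (1/2)mr² + md² = (1/2)(0.2409)(0.14)² + (0.2409)(0.022)² = 0.0024775 kg·m².
Treating the hole as negative mass, I = I₀ − I_hole = 0.17042 − 0.0024775 = 0.16794 kg·m².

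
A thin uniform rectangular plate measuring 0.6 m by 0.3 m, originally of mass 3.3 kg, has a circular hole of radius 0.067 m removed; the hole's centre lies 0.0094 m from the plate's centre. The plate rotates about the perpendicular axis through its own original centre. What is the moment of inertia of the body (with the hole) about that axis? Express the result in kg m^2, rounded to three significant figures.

0.123

Unpierced body about its centre: I₀ = (1/12)M(a²+b²) = (1/12)(3.3)[(0.6)² + (0.3)²] = 0.12375 kg m^2.
The removed disk has mass m = M·πr²/(ab) = (3.3)·π(0.067)²/(0.6·0.3) = 0.25855 kg (same uniform areal density).
Its moment of inertia about the rotation axis (parallel-axis theorem): I_hole = (1/2)mr² + md² = (1/2)(0.25855)(0.067)² + (0.25855)(0.0094)² = 0.00060316 kg m^2.
Treating the hole as negative mass, I = I₀ − I_hole = 0.12375 − 0.00060316 = 0.12315 kg m^2.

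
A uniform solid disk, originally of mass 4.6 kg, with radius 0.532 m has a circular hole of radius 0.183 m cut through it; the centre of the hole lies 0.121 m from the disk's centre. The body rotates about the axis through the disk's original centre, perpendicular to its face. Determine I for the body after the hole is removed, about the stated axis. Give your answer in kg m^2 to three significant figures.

Unpierced body about its centre: I₀ = (1/2)MR² = (1/2)(4.6)(0.532)² = 0.65096 kg m^2.
The removed disk has mass m = M·(r/R)² = (4.6)(0.183/0.532)² = 0.5443 kg (same uniform areal density).
Its moment of inertia about the rotation axis (parallel-axis theorem): I_hole = (1/2)mr² + md² = (1/2)(0.5443)(0.183)² + (0.5443)(0.121)² = 0.017083 kg m^2.
Treating the hole as negative mass, I = I₀ − I_hole = 0.65096 − 0.017083 = 0.63387 kg m^2.

0.634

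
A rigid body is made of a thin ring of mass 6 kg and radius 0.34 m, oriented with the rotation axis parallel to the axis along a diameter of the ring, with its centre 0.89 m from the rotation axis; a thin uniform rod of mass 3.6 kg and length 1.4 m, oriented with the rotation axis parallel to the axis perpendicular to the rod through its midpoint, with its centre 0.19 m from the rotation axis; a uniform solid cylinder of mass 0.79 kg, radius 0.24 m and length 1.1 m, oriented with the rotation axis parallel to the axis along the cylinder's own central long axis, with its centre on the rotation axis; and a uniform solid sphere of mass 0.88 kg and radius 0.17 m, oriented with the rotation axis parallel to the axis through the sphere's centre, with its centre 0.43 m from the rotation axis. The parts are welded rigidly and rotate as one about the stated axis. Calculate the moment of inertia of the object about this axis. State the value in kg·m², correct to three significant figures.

Thin ring: I_cm = (1/2)MR² = (1/2)(6)(0.34)² = 0.3468 kg·m²; centre at d = 0.89 m, so I = I_cm + Md² gives I = 0.3468 + (6)(0.89)² = 5.0994 kg·m².
Thin rod: I_cm = (1/12)ML² = (1/12)(3.6)(1.4)² = 0.588 kg·m²; centre at d = 0.19 m, so I = I_cm + Md² gives I = 0.588 + (3.6)(0.19)² = 0.71796 kg·m².
Solid cylinder: I_cm = (1/2)MR² = (1/2)(0.79)(0.24)² = 0.022752 kg·m²; axis through the centre, so I = 0.022752 kg·m².
Solid sphere: I_cm = (2/5)MR² = (2/5)(0.88)(0.17)² = 0.010173 kg·m²; centre at d = 0.43 m, so I = I_cm + Md² gives I = 0.010173 + (0.88)(0.43)² = 0.17288 kg·m².
Total I = 5.0994 + 0.71796 + 0.022752 + 0.17288 = 6.013 kg·m².

6.01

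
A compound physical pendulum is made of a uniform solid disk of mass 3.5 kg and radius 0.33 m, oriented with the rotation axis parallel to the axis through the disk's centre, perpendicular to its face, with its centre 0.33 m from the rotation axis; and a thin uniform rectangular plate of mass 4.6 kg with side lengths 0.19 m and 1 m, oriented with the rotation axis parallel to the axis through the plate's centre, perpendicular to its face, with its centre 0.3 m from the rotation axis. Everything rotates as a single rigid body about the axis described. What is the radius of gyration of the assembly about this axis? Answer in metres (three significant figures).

0.413

Solid disk: I_cm = (1/2)MR² = (1/2)(3.5)(0.33)² = 0.19058 kg·m²; centre at d = 0.33 m, so the parallel axis theorem gives I = 0.19058 + (3.5)(0.33)² = 0.57173 kg·m².
Rectangular plate: I_cm = (1/12)M(a²+b²) = (1/12)(4.6)[(0.19)² + (1)²] = 0.39717 kg·m²; centre at d = 0.3 m, so the parallel axis theorem gives I = 0.39717 + (4.6)(0.3)² = 0.81117 kg·m².
Total I = 1.3829 kg·m²; total mass M = 8.1 kg.
k = √(I/M) = √(1.3829/8.1) = 0.41319 m.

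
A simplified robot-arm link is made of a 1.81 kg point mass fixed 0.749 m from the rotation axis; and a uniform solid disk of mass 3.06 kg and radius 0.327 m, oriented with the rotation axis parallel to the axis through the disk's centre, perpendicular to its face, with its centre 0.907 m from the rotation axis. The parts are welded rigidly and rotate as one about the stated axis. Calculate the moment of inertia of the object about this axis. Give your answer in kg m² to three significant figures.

3.70

Point mass: I_cm = 0; centre at d = 0.749 m, so the parallel axis theorem gives I = 0 + (1.81)(0.749)² = 1.0154 kg m².
Solid disk: I_cm = (1/2)MR² = (1/2)(3.06)(0.327)² = 0.1636 kg m²; centre at d = 0.907 m, so the parallel axis theorem gives I = 0.1636 + (3.06)(0.907)² = 2.6809 kg m².
Total I = 1.0154 + 2.6809 = 3.6963 kg m².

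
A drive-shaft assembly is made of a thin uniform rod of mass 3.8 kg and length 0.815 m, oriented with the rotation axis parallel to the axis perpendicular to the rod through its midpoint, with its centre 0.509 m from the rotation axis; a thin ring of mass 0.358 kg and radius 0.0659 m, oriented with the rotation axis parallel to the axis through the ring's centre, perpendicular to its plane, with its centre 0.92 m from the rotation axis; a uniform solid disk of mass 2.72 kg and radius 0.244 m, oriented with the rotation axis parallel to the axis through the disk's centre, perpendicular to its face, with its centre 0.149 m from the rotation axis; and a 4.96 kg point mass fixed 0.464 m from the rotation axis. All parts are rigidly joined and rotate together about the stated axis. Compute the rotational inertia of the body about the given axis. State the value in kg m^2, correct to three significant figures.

2.71

Thin rod: I_cm = (1/12)ML² = (1/12)(3.8)(0.815)² = 0.21034 kg m^2; centre at d = 0.509 m, so I = I_cm + Md² gives I = 0.21034 + (3.8)(0.509)² = 1.1948 kg m^2.
Thin ring: I_cm = MR² = (0.358)(0.0659)² = 0.0015547 kg m^2; centre at d = 0.92 m, so I = I_cm + Md² gives I = 0.0015547 + (0.358)(0.92)² = 0.30457 kg m^2.
Solid disk: I_cm = (1/2)MR² = (1/2)(2.72)(0.244)² = 0.080969 kg m^2; centre at d = 0.149 m, so I = I_cm + Md² gives I = 0.080969 + (2.72)(0.149)² = 0.14136 kg m^2.
Point mass: I_cm = 0; centre at d = 0.464 m, so I = I_cm + Md² gives I = 0 + (4.96)(0.464)² = 1.0679 kg m^2.
Total I = 1.1948 + 0.30457 + 0.14136 + 1.0679 = 2.7086 kg m^2.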